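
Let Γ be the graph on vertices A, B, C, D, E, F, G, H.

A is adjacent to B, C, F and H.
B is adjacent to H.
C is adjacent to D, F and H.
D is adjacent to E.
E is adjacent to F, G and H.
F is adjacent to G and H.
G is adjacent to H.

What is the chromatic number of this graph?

4

A, C, F, H form a clique, so at least 4 colors are needed.
4 colors suffice: A=3, B=2, C=4, D=1, E=3, F=2, G=4, H=1. No two adjacent vertices share a color.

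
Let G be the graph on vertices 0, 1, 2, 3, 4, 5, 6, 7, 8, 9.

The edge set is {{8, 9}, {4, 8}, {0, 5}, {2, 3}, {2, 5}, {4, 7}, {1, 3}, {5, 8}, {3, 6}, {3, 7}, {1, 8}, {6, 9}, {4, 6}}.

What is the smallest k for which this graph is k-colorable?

The cycle 4-8-1-3-6-4 has odd length 5, so it cannot be 2-colored; at least 3 colors are needed.
3 colors suffice: color a → {0, 3, 8}; color b → {1, 5, 6, 7}; color c → {2, 4, 9}. No two adjacent vertices share a color.

3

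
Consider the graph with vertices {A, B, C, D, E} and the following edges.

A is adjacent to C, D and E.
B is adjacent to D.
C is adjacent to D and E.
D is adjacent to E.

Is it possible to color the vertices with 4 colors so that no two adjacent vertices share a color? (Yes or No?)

The chromatic number is 4. A, C, D, E are mutually adjacent (a clique of size 4), so at least 4 colors are needed.
One proper 4-coloring: A=4, B=2, C=2, D=1, E=3.
That is already a proper 4-coloring.

Yes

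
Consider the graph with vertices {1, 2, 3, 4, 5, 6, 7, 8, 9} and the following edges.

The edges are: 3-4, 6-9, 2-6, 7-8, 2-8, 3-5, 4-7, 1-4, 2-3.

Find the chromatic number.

3

The cycle 4-7-8-2-3-4 has odd length 5, so it cannot be 2-colored; at least 3 colors are needed.
3 colors suffice: color red → {2, 4, 5, 9}; color blue → {1, 3, 6, 8}; color green → {7}. No two adjacent vertices share a color.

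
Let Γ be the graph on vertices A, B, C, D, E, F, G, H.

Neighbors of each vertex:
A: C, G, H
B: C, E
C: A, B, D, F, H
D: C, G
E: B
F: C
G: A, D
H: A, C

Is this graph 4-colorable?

Yes

The chromatic number is 3. A, C, H are pairwise adjacent, so at least 3 colors are needed.
One proper 3-coloring: A=2, B=2, C=1, D=2, E=1, F=2, G=1, H=3.
Since 4 ≥ 3, a proper 4-coloring certainly exists.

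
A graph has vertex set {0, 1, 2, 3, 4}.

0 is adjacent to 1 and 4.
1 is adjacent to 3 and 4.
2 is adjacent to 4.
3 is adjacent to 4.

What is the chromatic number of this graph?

3

1, 3, 4 are mutually adjacent, so at least 3 colors are needed.
3 colors suffice: color red → {4}; color blue → {1, 2}; color green → {0, 3}. Each edge has distinct colors on its endpoints.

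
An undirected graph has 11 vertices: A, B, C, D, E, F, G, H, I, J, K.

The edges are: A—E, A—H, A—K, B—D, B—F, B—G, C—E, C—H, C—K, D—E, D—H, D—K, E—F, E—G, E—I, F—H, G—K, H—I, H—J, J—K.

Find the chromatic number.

2

B and D are adjacent, so at least 2 colors are needed.
2 colors suffice: A=2, B=1, C=2, D=2, E=1, F=2, G=2, H=1, I=2, J=2, K=1. No two adjacent vertices share a color.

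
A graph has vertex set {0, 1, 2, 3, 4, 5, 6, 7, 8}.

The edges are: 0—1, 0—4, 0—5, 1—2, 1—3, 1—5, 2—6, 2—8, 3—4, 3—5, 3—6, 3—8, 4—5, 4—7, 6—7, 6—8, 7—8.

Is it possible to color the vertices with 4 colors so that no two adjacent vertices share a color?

The chromatic number is 3. 3, 4, 5 are mutually adjacent, so at least 3 colors are needed.
A valid assignment using 3 colors: 0=a, 1=c, 2=a, 3=a, 4=c, 5=b, 6=c, 7=a, 8=b.
Since 4 ≥ 3, a proper 4-coloring certainly exists.

Yes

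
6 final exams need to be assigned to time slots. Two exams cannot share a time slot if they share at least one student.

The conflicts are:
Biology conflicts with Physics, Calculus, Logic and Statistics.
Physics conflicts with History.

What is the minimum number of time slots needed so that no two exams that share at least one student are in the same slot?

2

Biology and Statistics conflict, so at least 2 time slots are needed.
2 time slots suffice: time slot 1 → {Biology, History}; time slot 2 → {Physics, Calculus, Logic, Statistics}. Every pair that conflicts lands in different time slots.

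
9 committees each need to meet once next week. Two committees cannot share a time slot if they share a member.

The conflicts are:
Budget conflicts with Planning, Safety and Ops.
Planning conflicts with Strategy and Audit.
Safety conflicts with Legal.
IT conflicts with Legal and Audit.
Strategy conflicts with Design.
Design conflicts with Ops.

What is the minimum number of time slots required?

The cycle Ops-Budget-Planning-Strategy-Design-Ops has odd length 5, so it cannot be 2-colored; at least 3 time slots are needed.
A valid assignment using 3 time slots: Budget=2, Planning=1, Safety=1, IT=1, Legal=2, Strategy=2, Design=3, Audit=2, Ops=1. Every pair that conflicts lands in different time slots.

3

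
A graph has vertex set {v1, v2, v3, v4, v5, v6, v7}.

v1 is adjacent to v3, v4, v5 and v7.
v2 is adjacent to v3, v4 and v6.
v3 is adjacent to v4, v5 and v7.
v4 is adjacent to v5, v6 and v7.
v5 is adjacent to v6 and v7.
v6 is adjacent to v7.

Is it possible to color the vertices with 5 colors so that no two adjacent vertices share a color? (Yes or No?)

The chromatic number is 5. v1, v3, v4, v5, v7 are mutually adjacent (a clique of size 5), so at least 5 colors are needed.
One proper 5-coloring: v1=P, v2=B, v3=G, v4=R, v5=Y, v6=G, v7=B.
That is already a proper 5-coloring.

Yes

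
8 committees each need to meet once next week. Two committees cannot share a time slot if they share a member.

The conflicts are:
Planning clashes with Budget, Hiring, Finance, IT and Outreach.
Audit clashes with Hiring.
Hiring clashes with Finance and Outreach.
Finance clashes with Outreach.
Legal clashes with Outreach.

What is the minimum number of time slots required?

Planning, Hiring, Finance, Outreach pairwise conflict, so at least 4 time slots are needed.
4 time slots suffice: time slot 1 → {Planning, Audit, Legal}; time slot 2 → {Budget, IT, Outreach}; time slot 3 → {Hiring}; time slot 4 → {Finance}. Each listed conflict is separated.

4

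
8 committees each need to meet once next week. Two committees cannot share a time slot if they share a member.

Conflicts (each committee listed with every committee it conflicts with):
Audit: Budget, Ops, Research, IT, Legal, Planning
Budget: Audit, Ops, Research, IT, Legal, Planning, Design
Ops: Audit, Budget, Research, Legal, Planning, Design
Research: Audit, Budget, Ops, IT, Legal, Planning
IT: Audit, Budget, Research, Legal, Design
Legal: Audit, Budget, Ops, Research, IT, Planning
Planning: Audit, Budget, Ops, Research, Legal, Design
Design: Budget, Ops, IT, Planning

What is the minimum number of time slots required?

Audit, Budget, Ops, Research, Legal, Planning all conflict with each other, so at least 6 time slots are needed.
6 time slots suffice: time slot 1 → {Budget}; time slot 2 → {Research, Design}; time slot 3 → {IT, Planning}; time slot 4 → {Legal}; time slot 5 → {Ops}; time slot 6 → {Audit}. Every pair that conflicts lands in different time slots.

6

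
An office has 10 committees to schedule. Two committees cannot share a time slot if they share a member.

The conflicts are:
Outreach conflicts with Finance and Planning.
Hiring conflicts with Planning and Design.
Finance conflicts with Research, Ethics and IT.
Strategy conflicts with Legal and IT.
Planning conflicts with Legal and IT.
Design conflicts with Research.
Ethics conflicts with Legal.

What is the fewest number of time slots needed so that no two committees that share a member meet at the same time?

3

The cycle Legal-Planning-Outreach-Finance-Ethics-Legal has odd length 5, so it cannot be 2-colored; at least 3 time slots are needed.
A valid assignment using 3 time slots: Outreach=2, Hiring=2, Finance=1, Strategy=1, Planning=1, Design=1, Research=2, Ethics=3, Legal=2, IT=2. Each listed conflict is separated.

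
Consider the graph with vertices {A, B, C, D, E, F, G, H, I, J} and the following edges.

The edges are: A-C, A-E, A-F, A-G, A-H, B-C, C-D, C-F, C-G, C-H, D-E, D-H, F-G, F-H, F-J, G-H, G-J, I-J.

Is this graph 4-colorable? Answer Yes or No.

A, C, F, G, H form a clique, so at least 5 colors are needed.
So 4 colors are not enough.

No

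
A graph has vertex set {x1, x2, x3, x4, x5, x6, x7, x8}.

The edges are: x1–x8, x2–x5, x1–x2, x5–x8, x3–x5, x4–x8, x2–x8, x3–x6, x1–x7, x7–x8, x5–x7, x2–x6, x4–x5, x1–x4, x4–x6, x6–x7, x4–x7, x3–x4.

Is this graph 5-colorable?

The chromatic number is 4. x4, x5, x7, x8 form a clique, so at least 4 colors are needed.
4 colors suffice: x1=3, x2=1, x3=4, x4=1, x5=3, x6=2, x7=4, x8=2.
Since 5 ≥ 4, a proper 5-coloring certainly exists.

Yes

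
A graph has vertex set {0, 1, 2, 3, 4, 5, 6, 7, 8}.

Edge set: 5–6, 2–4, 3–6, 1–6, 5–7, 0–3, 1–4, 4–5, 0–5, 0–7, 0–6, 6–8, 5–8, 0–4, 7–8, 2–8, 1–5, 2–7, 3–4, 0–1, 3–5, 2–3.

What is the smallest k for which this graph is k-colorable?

0, 3, 4, 5 form a clique, so at least 4 colors are needed.
4 colors suffice: color a → {2, 5}; color b → {0, 8}; color c → {4, 6, 7}; color d → {1, 3}. Each edge has distinct colors on its endpoints.

4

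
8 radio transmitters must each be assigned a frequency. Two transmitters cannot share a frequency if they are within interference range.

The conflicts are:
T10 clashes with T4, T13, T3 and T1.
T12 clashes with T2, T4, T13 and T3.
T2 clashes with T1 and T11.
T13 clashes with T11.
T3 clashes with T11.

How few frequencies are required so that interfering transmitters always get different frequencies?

3

The cycle T10-T4-T12-T2-T1-T10 has odd length 5, so it cannot be 2-colored; at least 3 frequencies are needed.
Using 3 frequencies: T10=1, T12=1, T2=2, T4=2, T13=2, T3=2, T1=3, T11=1. Each listed conflict is separated.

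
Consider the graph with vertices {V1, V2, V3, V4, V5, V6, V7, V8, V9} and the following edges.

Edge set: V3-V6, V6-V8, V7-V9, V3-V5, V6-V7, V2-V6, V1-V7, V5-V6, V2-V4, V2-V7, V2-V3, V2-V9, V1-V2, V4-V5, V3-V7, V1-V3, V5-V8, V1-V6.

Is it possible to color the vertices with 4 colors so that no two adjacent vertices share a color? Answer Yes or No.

No

V1, V2, V3, V6, V7 form a clique, so at least 5 colors are needed.
So 4 colors are not enough.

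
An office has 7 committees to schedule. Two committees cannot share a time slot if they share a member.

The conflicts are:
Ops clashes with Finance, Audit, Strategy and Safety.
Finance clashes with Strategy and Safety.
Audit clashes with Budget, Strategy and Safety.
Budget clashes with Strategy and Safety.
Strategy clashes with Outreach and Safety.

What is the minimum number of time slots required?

Ops, Finance, Strategy, Safety are mutually in conflict, so at least 4 time slots are needed.
4 time slots suffice: time slot 1 → {Strategy}; time slot 2 → {Outreach, Safety}; time slot 3 → {Finance, Audit}; time slot 4 → {Ops, Budget}. No two conflicting committees share a time slot.

4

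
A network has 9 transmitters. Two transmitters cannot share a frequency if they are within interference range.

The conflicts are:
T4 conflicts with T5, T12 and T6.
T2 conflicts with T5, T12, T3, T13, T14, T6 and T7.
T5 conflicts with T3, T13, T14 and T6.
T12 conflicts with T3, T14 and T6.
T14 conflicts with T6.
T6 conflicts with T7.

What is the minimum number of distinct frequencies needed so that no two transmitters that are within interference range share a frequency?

T2, T12, T14, T6 pairwise conflict, so at least 4 frequencies are needed.
4 frequencies suffice: T4=1, T2=1, T5=3, T12=3, T3=2, T13=2, T14=4, T6=2, T7=3. No two conflicting transmitters share a frequency.

4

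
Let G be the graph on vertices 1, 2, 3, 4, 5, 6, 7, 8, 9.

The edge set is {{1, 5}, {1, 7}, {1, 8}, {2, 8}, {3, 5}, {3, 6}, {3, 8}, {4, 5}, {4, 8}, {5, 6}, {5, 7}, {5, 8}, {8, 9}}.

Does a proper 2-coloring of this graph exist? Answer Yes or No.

3, 5, 6 are pairwise adjacent, so at least 3 colors are needed.
So 2 colors are not enough.

No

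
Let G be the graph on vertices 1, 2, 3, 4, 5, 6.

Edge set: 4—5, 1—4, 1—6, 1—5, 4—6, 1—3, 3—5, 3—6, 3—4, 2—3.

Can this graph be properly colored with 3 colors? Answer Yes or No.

1, 3, 4, 6 are mutually adjacent (a clique of size 4), so at least 4 colors are needed.
So 3 colors are not enough.

No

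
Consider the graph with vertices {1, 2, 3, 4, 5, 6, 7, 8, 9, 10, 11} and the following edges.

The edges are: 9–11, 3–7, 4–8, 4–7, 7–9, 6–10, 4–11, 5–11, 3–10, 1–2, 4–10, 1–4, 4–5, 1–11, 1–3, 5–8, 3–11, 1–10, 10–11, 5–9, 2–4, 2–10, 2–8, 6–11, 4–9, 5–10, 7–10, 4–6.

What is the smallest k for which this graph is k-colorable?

1, 2, 4, 10 are mutually adjacent (a clique of size 4), so at least 4 colors are needed.
4 colors suffice: color a → {3, 4}; color b → {8, 9, 10}; color c → {2, 7, 11}; color d → {1, 5, 6}. Every edge joins two different colors.

4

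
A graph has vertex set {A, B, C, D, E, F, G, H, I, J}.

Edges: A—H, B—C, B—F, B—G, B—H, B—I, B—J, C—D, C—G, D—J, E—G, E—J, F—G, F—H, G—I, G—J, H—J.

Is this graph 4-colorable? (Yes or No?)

Yes

The chromatic number is 3. B, G, I are mutually adjacent, so at least 3 colors are needed.
3 colors suffice: color red → {A, B, D, E}; color blue → {G, H}; color green → {C, F, I, J}.
Since 4 ≥ 3, a proper 4-coloring certainly exists.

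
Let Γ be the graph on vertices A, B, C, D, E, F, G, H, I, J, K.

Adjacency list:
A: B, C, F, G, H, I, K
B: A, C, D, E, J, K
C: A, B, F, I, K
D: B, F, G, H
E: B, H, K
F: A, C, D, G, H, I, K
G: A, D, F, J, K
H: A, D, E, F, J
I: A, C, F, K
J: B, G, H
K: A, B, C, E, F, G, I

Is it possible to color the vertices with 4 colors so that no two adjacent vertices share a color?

No

A, C, F, I, K form a clique, so at least 5 colors are needed.
So 4 colors are not enough.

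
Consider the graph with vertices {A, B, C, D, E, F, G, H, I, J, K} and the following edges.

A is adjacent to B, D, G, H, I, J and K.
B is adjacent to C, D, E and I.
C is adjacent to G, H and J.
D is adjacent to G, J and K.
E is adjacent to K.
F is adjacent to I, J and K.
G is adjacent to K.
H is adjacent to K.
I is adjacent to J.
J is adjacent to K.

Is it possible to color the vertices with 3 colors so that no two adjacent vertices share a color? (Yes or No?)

A, D, G, K form a clique, so at least 4 colors are needed.
So 3 colors are not enough.

No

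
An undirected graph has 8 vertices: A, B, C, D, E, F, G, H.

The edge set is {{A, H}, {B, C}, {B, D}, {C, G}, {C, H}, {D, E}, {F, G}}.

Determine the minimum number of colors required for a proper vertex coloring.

B and C are adjacent, so at least 2 colors are needed.
2 colors suffice: color 1 → {A, C, D, F}; color 2 → {B, E, G, H}. Each edge has distinct colors on its endpoints.

2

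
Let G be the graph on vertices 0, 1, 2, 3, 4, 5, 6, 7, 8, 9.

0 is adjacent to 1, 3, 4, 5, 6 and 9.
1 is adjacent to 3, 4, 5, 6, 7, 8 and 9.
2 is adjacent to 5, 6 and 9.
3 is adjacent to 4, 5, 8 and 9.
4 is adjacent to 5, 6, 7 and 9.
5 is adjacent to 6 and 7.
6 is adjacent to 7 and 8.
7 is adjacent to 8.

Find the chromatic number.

5

0, 1, 3, 4, 9 are mutually adjacent (a clique of size 5), so at least 5 colors are needed.
5 colors suffice: 0=e, 1=a, 2=a, 3=b, 4=c, 5=d, 6=b, 7=e, 8=c, 9=d. Each edge has distinct colors on its endpoints.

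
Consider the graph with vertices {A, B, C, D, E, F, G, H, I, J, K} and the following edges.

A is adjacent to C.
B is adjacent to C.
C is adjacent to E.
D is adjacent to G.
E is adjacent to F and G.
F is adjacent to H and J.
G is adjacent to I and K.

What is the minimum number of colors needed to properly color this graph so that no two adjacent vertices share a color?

2

G and I are adjacent, so at least 2 colors are needed.
A valid assignment using 2 colors: A=2, B=2, C=1, D=2, E=2, F=1, G=1, H=2, I=2, J=2, K=2. No two adjacent vertices share a color.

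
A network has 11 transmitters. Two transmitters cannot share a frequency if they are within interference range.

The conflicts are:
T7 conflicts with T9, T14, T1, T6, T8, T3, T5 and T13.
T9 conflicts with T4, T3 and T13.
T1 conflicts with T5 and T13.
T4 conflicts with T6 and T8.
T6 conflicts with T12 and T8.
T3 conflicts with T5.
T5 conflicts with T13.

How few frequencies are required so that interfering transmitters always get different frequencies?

4

T7, T1, T5, T13 are mutually in conflict, so at least 4 frequencies are needed.
Using 4 frequencies: T7=1, T9=2, T14=2, T1=4, T4=1, T6=2, T12=1, T8=3, T3=3, T5=2, T13=3. Each listed conflict is separated.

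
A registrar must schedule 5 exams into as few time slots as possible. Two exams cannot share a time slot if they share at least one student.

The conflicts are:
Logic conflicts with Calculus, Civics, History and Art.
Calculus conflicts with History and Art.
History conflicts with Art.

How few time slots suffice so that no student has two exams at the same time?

Logic, Calculus, History, Art all conflict with each other, so at least 4 time slots are needed.
4 time slots suffice: time slot 1 → {Logic}; time slot 2 → {Civics, Art}; time slot 3 → {History}; time slot 4 → {Calculus}. Each listed conflict is separated.

4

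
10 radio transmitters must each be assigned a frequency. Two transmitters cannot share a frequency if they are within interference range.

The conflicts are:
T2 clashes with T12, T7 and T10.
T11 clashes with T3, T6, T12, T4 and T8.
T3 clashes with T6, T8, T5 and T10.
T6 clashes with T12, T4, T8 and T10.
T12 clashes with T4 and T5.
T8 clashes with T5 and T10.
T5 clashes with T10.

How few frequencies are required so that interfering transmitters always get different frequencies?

4

T3, T8, T5, T10 pairwise conflict, so at least 4 frequencies are needed.
4 frequencies suffice: T2=1, T11=3, T3=2, T6=1, T12=2, T4=4, T8=4, T7=2, T5=1, T10=3. Every pair that conflicts lands in different frequencies.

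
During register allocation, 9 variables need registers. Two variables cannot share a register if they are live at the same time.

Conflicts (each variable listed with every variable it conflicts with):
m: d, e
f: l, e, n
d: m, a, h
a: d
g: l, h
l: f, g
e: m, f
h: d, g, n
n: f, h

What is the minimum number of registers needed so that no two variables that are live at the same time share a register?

The cycle g-h-n-f-l-g has odd length 5, so it cannot be 2-colored; at least 3 registers are needed.
Using 3 registers: m=1, f=1, d=2, a=1, g=2, l=3, e=2, h=1, n=2. Each listed conflict is separated.

3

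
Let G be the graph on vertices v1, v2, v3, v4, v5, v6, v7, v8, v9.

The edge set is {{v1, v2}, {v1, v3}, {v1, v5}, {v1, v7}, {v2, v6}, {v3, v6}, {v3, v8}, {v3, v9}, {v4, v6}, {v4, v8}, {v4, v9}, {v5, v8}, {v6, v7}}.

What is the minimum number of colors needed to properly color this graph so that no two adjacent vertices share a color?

2

v4 and v6 are adjacent, so at least 2 colors are needed.
2 colors suffice: v1=1, v2=2, v3=2, v4=2, v5=2, v6=1, v7=2, v8=1, v9=1. Every edge joins two different colors.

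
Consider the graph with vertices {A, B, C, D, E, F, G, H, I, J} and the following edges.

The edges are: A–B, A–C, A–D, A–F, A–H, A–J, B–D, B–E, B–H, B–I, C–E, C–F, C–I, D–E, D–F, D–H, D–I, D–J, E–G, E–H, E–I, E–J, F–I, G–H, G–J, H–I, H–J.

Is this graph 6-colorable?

The chromatic number is 5. B, D, E, H, I are mutually adjacent (a clique of size 5), so at least 5 colors are needed.
A valid assignment using 5 colors: A=3, B=5, C=1, D=1, E=3, F=2, G=1, H=2, I=4, J=4.
Since 6 ≥ 5, a proper 6-coloring certainly exists.

Yes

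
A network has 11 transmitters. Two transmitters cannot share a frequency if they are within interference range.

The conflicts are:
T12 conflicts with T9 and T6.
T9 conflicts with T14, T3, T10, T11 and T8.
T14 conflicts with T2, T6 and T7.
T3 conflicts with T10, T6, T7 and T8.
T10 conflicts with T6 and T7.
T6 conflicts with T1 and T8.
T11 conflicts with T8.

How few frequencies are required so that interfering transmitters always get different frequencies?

3

T9, T11, T8 pairwise conflict, so at least 3 frequencies are needed.
3 frequencies suffice: frequency 1 → {T9, T2, T6, T7}; frequency 2 → {T12, T14, T3, T11, T1}; frequency 3 → {T10, T8}. Each listed conflict is separated.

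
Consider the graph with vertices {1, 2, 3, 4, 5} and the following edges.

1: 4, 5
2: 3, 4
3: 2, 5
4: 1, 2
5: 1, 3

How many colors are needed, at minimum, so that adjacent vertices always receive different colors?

The cycle 2-4-1-5-3-2 has odd length 5, so it cannot be 2-colored; at least 3 colors are needed.
3 colors suffice: color a → {1, 2}; color b → {3, 4}; color c → {5}. Each edge has distinct colors on its endpoints.

3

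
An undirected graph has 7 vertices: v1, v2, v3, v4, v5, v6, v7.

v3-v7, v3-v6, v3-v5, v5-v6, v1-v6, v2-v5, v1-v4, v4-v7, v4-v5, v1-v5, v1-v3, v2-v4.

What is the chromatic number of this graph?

v1, v3, v5, v6 are pairwise adjacent (a clique of size 4), so at least 4 colors are needed.
One proper 4-coloring: v1=3, v2=3, v3=2, v4=2, v5=1, v6=4, v7=1. Each edge has distinct colors on its endpoints.

4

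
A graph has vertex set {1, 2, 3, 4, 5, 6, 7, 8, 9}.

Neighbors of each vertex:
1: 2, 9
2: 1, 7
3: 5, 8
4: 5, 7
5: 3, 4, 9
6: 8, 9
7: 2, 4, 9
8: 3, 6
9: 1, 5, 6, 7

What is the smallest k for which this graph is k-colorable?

3

The cycle 8-6-9-5-3-8 has odd length 5, so it cannot be 2-colored; at least 3 colors are needed.
3 colors suffice: color a → {2, 3, 4, 9}; color b → {1, 5, 7, 8}; color c → {6}. Each edge has distinct colors on its endpoints.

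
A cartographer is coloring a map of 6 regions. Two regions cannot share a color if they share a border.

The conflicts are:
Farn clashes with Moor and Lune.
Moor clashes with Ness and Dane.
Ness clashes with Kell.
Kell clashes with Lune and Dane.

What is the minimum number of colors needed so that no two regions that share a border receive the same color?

The cycle Kell-Lune-Farn-Moor-Ness-Kell has odd length 5, so it cannot be 2-colored; at least 3 colors are needed.
3 colors suffice: color 1 → {Moor, Kell}; color 2 → {Farn, Ness, Dane}; color 3 → {Lune}. Each listed conflict is separated.

3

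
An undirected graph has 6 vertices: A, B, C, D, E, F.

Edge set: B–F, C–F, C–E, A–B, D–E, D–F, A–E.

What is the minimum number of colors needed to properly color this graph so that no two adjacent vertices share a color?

The cycle A-E-C-F-B-A has odd length 5, so it cannot be 2-colored; at least 3 colors are needed.
A valid assignment using 3 colors: A=3, B=2, C=2, D=2, E=1, F=1. No two adjacent vertices share a color.

3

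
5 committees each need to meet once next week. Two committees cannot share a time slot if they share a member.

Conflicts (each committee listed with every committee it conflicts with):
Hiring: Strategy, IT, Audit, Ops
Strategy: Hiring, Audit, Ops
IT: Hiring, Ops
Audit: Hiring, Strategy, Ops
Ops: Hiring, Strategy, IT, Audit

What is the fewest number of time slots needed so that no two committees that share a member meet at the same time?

Hiring, Strategy, Audit, Ops pairwise conflict, so at least 4 time slots are needed.
4 time slots suffice: Hiring=2, Strategy=4, IT=3, Audit=3, Ops=1. No two conflicting committees share a time slot.

4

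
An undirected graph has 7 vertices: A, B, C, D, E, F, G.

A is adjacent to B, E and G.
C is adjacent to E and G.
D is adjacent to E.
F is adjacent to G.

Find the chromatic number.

A and B are adjacent, so at least 2 colors are needed.
2 colors suffice: A=1, B=2, C=1, D=1, E=2, F=1, G=2. Every edge joins two different colors.

2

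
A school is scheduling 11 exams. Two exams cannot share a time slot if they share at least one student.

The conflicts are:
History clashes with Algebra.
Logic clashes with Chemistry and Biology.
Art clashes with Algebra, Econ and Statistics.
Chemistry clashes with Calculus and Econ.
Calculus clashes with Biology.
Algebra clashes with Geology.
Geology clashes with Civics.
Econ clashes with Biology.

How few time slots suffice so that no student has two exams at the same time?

Calculus and Biology conflict, so at least 2 time slots are needed.
Using 2 time slots: History=2, Logic=1, Art=2, Chemistry=2, Calculus=1, Algebra=1, Geology=2, Econ=1, Civics=1, Statistics=1, Biology=2. Each listed conflict is separated.

2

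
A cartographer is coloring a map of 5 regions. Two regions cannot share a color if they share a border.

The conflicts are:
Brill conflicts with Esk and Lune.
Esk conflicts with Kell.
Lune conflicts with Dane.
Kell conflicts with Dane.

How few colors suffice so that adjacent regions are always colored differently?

3

The cycle Kell-Esk-Brill-Lune-Dane-Kell has odd length 5, so it cannot be 2-colored; at least 3 colors are needed.
3 colors suffice: color 1 → {Brill, Kell}; color 2 → {Esk, Dane}; color 3 → {Lune}. No two conflicting regions share a color.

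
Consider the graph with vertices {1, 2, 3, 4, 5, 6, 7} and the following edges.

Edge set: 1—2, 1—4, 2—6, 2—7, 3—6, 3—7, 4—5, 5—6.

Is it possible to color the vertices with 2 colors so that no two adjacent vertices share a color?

No

The cycle 1-2-6-5-4-1 has odd length 5, so it cannot be 2-colored; at least 3 colors are needed.
So 2 colors are not enough.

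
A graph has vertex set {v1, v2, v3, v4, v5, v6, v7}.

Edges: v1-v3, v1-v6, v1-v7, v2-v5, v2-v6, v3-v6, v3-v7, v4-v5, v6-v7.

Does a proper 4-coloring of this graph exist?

Yes

The chromatic number is 4. v1, v3, v6, v7 are mutually adjacent (a clique of size 4), so at least 4 colors are needed.
A valid assignment using 4 colors: v1=4, v2=2, v3=3, v4=2, v5=1, v6=1, v7=2.
That is already a proper 4-coloring.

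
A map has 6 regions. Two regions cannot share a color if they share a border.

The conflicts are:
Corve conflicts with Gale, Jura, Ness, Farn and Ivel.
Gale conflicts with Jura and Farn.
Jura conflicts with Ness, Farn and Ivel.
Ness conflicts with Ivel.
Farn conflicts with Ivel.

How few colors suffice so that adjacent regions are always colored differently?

Corve, Gale, Jura, Farn are mutually in conflict, so at least 4 colors are needed.
4 colors suffice: color 1 → {Jura}; color 2 → {Corve}; color 3 → {Ness, Farn}; color 4 → {Gale, Ivel}. Each listed conflict is separated.

4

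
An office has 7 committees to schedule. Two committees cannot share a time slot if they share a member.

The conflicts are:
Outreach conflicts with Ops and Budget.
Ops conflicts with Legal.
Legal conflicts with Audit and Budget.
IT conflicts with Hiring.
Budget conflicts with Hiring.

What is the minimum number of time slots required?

Ops and Legal conflict, so at least 2 time slots are needed.
Using 2 time slots: Outreach=1, Ops=2, Legal=1, Audit=2, IT=2, Budget=2, Hiring=1. Each listed conflict is separated.

2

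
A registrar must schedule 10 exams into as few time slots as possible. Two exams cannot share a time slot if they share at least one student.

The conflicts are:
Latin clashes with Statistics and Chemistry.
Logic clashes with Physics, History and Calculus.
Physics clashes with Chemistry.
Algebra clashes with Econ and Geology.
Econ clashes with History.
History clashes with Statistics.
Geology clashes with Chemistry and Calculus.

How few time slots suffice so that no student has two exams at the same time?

The cycle Chemistry-Physics-Logic-Calculus-Geology-Chemistry has odd length 5, so it cannot be 2-colored; at least 3 time slots are needed.
3 time slots suffice: time slot 1 → {Logic, Econ, Statistics, Chemistry}; time slot 2 → {Latin, Physics, History, Geology}; time slot 3 → {Algebra, Calculus}. Every pair that conflicts lands in different time slots.

3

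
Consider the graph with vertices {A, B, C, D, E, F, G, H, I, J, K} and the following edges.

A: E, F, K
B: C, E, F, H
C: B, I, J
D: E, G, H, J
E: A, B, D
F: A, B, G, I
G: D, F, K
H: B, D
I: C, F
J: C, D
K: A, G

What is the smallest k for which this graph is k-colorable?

3

The cycle H-B-C-J-D-H has odd length 5, so it cannot be 2-colored; at least 3 colors are needed.
One proper 3-coloring: A=2, B=2, C=1, D=1, E=3, F=1, G=2, H=3, I=2, J=2, K=1. No two adjacent vertices share a color.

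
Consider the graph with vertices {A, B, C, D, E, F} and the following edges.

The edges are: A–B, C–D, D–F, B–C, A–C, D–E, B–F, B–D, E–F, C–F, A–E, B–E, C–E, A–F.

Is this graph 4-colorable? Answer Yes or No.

A, B, C, E, F form a clique, so at least 5 colors are needed.
So 4 colors are not enough.

No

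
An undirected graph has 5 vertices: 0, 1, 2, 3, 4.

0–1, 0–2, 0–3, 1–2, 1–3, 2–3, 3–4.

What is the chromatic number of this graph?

0, 1, 2, 3 are mutually adjacent (a clique of size 4), so at least 4 colors are needed.
4 colors suffice: color a → {3}; color b → {0, 4}; color c → {2}; color d → {1}. Each edge has distinct colors on its endpoints.

4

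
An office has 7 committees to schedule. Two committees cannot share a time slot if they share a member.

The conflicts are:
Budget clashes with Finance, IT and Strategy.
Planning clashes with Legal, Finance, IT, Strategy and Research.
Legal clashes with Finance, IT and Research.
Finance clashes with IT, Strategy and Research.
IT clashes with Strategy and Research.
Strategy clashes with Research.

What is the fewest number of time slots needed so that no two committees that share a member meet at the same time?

5

Planning, Finance, IT, Strategy, Research are mutually in conflict, so at least 5 time slots are needed.
A valid assignment using 5 time slots: Budget=3, Planning=5, Legal=4, Finance=2, IT=1, Strategy=4, Research=3. No two conflicting committees share a time slot.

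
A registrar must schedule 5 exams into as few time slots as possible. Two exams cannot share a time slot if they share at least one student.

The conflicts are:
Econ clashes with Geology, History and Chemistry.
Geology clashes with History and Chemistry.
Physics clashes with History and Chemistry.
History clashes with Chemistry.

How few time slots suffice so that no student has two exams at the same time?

Econ, Geology, History, Chemistry pairwise conflict, so at least 4 time slots are needed.
4 time slots suffice: Econ=3, Geology=4, Physics=3, History=1, Chemistry=2. Each listed conflict is separated.

4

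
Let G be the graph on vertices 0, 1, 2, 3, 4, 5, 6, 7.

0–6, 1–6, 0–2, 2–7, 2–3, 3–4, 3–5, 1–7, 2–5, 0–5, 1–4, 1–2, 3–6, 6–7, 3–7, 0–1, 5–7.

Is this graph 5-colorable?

The chromatic number is 4. 2, 3, 5, 7 are pairwise adjacent (a clique of size 4), so at least 4 colors are needed.
A valid assignment using 4 colors: 0=c, 1=a, 2=b, 3=a, 4=b, 5=d, 6=b, 7=c.
Since 5 ≥ 4, a proper 5-coloring certainly exists.

Yes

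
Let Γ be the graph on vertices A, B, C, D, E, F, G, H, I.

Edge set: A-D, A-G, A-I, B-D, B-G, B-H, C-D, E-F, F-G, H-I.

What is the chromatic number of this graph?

3

The cycle G-B-H-I-A-G has odd length 5, so it cannot be 2-colored; at least 3 colors are needed.
3 colors suffice: color 1 → {A, B, C, F}; color 2 → {D, E, G, H}; color 3 → {I}. No two adjacent vertices share a color.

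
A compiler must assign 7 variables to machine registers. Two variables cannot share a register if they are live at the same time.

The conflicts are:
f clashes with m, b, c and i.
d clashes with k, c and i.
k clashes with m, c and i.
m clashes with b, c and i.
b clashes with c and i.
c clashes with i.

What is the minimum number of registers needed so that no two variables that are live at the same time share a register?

f, m, b, c, i pairwise conflict, so at least 5 registers are needed.
5 registers suffice: register 1 → {i}; register 2 → {c}; register 3 → {d, m}; register 4 → {k, b}; register 5 → {f}. Every pair that conflicts lands in different registers.

5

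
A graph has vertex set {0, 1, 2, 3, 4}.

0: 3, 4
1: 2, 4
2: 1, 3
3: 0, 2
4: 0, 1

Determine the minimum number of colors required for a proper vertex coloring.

3

The cycle 2-3-0-4-1-2 has odd length 5, so it cannot be 2-colored; at least 3 colors are needed.
A valid assignment using 3 colors: 0=a, 1=b, 2=a, 3=b, 4=c. Each edge has distinct colors on its endpoints.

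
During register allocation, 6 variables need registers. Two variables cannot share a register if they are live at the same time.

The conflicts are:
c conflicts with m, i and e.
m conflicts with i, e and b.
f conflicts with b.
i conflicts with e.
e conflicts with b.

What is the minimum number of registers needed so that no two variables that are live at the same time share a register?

c, m, i, e pairwise conflict, so at least 4 registers are needed.
4 registers suffice: register 1 → {f, e}; register 2 → {m}; register 3 → {i, b}; register 4 → {c}. Every pair that conflicts lands in different registers.

4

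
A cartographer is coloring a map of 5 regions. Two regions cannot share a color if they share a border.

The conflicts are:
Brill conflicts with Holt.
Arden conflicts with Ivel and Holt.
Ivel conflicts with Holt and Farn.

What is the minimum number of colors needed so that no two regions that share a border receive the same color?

Arden, Ivel, Holt all conflict with each other, so at least 3 colors are needed.
One proper 3-coloring: Brill=2, Arden=3, Ivel=2, Holt=1, Farn=1. Every pair that conflicts lands in different colors.

3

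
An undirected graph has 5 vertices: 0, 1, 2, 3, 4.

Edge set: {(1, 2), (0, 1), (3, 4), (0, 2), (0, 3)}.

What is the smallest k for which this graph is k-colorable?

3

0, 1, 2 form a triangle, so at least 3 colors are needed.
3 colors suffice: color red → {0, 4}; color blue → {1, 3}; color green → {2}. Every edge joins two different colors.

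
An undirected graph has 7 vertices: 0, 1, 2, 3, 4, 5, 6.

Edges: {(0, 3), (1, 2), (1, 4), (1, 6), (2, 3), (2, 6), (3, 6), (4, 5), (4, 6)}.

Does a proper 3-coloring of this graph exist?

Yes

The chromatic number is 3. 2, 3, 6 form a triangle, so at least 3 colors are needed.
3 colors suffice: color a → {0, 5, 6}; color b → {1, 3}; color c → {2, 4}.
That is already a proper 3-coloring.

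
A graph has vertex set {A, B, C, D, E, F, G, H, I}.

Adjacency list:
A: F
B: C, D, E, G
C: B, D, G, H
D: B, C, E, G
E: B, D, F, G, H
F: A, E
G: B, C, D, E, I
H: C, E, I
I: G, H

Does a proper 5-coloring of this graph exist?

The chromatic number is 4. B, D, E, G form a clique, so at least 4 colors are needed.
One proper 4-coloring: A=1, B=3, C=1, D=4, E=1, F=2, G=2, H=2, I=1.
Since 5 ≥ 4, a proper 5-coloring certainly exists.

Yes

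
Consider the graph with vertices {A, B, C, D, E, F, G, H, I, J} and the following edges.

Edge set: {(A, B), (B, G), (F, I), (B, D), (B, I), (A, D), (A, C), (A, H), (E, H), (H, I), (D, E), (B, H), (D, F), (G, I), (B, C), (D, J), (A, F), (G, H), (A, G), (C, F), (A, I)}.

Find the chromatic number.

A, B, G, H, I form a clique, so at least 5 colors are needed.
5 colors suffice: color red → {A, E, J}; color blue → {B, F}; color green → {C, D, H}; color yellow → {I}; color purple → {G}. Each edge has distinct colors on its endpoints.

5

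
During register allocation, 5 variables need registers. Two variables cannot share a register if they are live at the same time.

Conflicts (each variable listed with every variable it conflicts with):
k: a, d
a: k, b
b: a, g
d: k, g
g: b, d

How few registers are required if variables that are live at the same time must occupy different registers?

The cycle k-d-g-b-a-k has odd length 5, so it cannot be 2-colored; at least 3 registers are needed.
A valid assignment using 3 registers: k=1, a=3, b=2, d=2, g=1. Every pair that conflicts lands in different registers.

3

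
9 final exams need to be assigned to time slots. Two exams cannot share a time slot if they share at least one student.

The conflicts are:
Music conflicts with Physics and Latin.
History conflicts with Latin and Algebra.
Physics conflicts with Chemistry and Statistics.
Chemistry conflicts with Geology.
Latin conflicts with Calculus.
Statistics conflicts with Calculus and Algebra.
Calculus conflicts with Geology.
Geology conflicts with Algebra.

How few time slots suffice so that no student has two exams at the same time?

The cycle Geology-Calculus-Statistics-Physics-Chemistry-Geology has odd length 5, so it cannot be 2-colored; at least 3 time slots are needed.
3 time slots suffice: time slot 1 → {Latin, Statistics, Geology}; time slot 2 → {Physics, Calculus, Algebra}; time slot 3 → {Music, History, Chemistry}. Each listed conflict is separated.

3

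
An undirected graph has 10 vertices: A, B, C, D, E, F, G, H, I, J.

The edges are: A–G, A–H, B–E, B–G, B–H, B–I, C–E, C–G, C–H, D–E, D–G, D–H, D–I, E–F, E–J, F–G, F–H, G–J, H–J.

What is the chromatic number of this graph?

2

A and H are adjacent, so at least 2 colors are needed.
2 colors suffice: color 1 → {E, G, H, I}; color 2 → {A, B, C, D, F, J}. No two adjacent vertices share a color.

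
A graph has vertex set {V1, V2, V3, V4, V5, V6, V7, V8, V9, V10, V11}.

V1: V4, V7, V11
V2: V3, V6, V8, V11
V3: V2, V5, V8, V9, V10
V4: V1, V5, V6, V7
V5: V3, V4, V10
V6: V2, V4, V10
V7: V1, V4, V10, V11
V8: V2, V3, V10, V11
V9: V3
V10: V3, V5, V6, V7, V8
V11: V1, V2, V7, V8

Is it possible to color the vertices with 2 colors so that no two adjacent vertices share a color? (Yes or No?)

V1, V4, V7 are mutually adjacent, so at least 3 colors are needed.
So 2 colors are not enough.

No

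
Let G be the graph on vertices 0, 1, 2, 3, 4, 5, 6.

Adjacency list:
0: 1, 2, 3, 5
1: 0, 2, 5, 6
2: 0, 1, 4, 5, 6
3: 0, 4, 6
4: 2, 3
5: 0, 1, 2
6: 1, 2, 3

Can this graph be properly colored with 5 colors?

Yes

The chromatic number is 4. 0, 1, 2, 5 form a clique, so at least 4 colors are needed.
A valid assignment using 4 colors: 0=blue, 1=green, 2=red, 3=red, 4=blue, 5=yellow, 6=blue.
Since 5 ≥ 4, a proper 5-coloring certainly exists.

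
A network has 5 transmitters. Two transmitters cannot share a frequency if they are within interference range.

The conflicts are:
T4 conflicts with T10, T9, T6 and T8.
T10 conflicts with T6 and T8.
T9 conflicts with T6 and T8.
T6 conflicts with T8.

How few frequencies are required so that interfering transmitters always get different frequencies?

T4, T10, T6, T8 all conflict with each other, so at least 4 frequencies are needed.
Using 4 frequencies: T4=3, T10=4, T9=4, T6=1, T8=2. Every pair that conflicts lands in different frequencies.

4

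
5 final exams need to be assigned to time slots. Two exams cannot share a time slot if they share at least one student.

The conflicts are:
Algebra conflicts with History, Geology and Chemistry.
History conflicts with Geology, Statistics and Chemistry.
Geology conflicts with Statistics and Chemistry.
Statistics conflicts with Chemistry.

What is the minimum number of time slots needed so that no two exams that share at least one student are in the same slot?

4

Algebra, History, Geology, Chemistry are mutually in conflict, so at least 4 time slots are needed.
4 time slots suffice: Algebra=4, History=2, Geology=1, Statistics=4, Chemistry=3. Every pair that conflicts lands in different time slots.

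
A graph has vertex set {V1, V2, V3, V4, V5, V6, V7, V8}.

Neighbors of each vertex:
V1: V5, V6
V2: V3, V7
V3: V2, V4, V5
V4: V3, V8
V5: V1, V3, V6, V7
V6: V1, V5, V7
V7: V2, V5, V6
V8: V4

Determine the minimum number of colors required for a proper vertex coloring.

V1, V5, V6 are pairwise adjacent, so at least 3 colors are needed.
One proper 3-coloring: V1=3, V2=1, V3=2, V4=1, V5=1, V6=2, V7=3, V8=2. Each edge has distinct colors on its endpoints.

3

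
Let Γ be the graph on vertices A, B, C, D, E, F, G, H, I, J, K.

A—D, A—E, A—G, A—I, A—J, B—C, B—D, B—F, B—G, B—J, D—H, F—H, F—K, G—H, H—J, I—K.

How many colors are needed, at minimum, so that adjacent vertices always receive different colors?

F and K are adjacent, so at least 2 colors are needed.
2 colors suffice: color 1 → {A, B, H, K}; color 2 → {C, D, E, F, G, I, J}. Every edge joins two different colors.

2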